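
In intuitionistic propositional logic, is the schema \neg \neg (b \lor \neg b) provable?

Yes

This is the double negation of excluded middle, which is intuitionistically derivable.
Assuming \neg (b \lor \neg b): from b we'd get b \lor \neg b, so \neg b; but then b \lor \neg b again — contradiction. Hence \neg \neg (b \lor \neg b).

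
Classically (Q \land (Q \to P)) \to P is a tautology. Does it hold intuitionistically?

Yes

This is modus ponens in implicational form, which is intuitionistically derivable.
If a world forces Q and Q \to P, then applying the implication at that world (which is accessible from itself) gives P.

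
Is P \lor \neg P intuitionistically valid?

No

This is the law of excluded middle, which is not intuitionistically valid.
A Kripke countermodel: worlds u0, u1; order generated by u0 \le u1; atoms true at each world — u0:{}; u1:{P}.
u0 \nVdash P \lor \neg P: neither disjunct is forced at u0.
u0 lacks atom P, so u0 \nVdash P.
So the root u0 does not force the formula.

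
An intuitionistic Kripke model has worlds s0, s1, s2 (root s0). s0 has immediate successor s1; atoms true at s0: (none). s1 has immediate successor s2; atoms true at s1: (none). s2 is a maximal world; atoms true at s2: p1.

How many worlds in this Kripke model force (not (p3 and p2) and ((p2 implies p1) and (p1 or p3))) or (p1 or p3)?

1

s0: does not force it — s0 does not force (not (p3 and p2) and ((p2 implies p1) and (p1 or p3))) or (p1 or p3): neither disjunct is forced at s0.
s1: does not force it — s1 does not force (not (p3 and p2) and ((p2 implies p1) and (p1 or p3))) or (p1 or p3): neither disjunct is forced at s1.
s2: forces it.
Worlds forcing the formula: {s2}.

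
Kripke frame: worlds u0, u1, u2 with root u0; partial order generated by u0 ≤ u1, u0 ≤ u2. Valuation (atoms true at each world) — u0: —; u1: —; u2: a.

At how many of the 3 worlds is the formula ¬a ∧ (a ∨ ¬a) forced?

1

u0: does not force it — u0 ⊮ ¬a ∧ (a ∨ ¬a) since u0 fails ¬a.
u1: forces it.
u2: does not force it — u2 ⊮ ¬a ∧ (a ∨ ¬a) since u2 fails ¬a.
Worlds forcing the formula: {u1}.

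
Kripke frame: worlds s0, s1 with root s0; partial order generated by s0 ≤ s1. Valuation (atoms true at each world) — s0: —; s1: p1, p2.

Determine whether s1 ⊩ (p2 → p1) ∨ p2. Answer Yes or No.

s1 ⊩ (p2 → p1) ∨ p2 via the disjunct p2 → p1.

Yes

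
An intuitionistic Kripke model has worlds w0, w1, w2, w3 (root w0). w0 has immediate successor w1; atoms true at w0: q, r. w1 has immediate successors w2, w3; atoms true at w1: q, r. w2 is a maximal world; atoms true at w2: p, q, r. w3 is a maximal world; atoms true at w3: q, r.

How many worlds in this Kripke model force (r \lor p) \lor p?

4

w0: forces it.
w1: forces it.
w2: forces it.
w3: forces it.
Worlds forcing the formula: {w0, w1, w2, w3}.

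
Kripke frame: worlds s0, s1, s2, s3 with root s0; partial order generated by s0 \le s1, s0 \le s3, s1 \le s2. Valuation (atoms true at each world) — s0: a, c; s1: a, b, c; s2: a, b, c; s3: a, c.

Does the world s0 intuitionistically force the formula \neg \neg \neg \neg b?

s0 \nVdash \neg \neg \neg \neg b since s3 is accessible from s0 and s3 \Vdash \neg \neg \neg b.
s3 \Vdash \neg \neg \neg b: no world accessible from s3 forces \neg \neg b.

No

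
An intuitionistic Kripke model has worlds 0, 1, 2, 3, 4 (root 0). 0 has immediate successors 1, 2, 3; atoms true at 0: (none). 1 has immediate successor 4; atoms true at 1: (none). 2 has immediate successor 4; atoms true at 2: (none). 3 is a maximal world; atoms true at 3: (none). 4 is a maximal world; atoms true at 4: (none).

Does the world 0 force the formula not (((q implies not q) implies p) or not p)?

0 does not force not (((q implies not q) implies p) or not p) since 0 is accessible from 0 and 0 forces ((q implies not q) implies p) or not p.
0 forces ((q implies not q) implies p) or not p via the disjunct not p.

No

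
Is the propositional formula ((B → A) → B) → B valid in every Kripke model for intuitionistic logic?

This is Peirce's law, which is not intuitionistically valid.
A Kripke countermodel: worlds a, b; order generated by a ≤ b; atoms true at each world — a:{}; b:{B}.
a ⊮ ((B → A) → B) → B: already at a itself, a ⊩ (B → A) → B but a ⊮ B.
a lacks atom B, so a ⊮ B.
So the root a does not force the formula.

No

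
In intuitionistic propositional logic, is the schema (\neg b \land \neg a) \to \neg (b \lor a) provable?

Yes

This is a constructively valid De Morgan direction (conjunction of negations to negated disjunction), which is intuitionistically derivable.
If both \neg b and \neg a hold at a world, no accessible world forces b or forces a, so none forces b \lor a.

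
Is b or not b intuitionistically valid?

This is the law of excluded middle, which is not intuitionistically valid.
A Kripke countermodel: worlds u, v; order generated by u <= v; atoms true at each world — u:{}; v:{b}.
u does not force b or not b: neither disjunct is forced at u.
u lacks atom b, so u does not force b.
So the root u does not force the formula.

No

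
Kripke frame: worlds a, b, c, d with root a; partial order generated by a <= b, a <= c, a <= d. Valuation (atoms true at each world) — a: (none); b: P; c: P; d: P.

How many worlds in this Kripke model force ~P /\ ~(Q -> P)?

a: does not force it — a ||-/- ~P /\ ~(Q -> P) since a fails ~P.
b: does not force it — b ||-/- ~P /\ ~(Q -> P) since b fails ~P.
c: does not force it — c ||-/- ~P /\ ~(Q -> P) since c fails ~P.
d: does not force it.
Worlds forcing the formula: { }.

0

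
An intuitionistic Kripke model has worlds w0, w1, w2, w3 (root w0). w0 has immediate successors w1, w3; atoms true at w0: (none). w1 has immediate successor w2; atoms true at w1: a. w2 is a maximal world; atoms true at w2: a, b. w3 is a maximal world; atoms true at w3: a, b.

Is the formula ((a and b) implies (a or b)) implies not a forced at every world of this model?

No

Not every world: w0 does not force ((a and b) implies (a or b)) implies not a.
w0 does not force ((a and b) implies (a or b)) implies not a: already at w0 itself, w0 forces (a and b) implies (a or b) but w0 does not force not a.
w0 does not force not a since w1 is accessible from w0 and w1 forces a.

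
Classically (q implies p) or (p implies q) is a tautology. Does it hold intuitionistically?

No

This is the Gödel–Dummett linearity axiom, which is not intuitionistically valid.
A Kripke countermodel: worlds 0, 1, 2; order generated by 0 <= 1, 0 <= 2; atoms true at each world — 0:{}; 1:{q}; 2:{p}.
0 does not force (q implies p) or (p implies q): neither disjunct is forced at 0.
0 does not force q implies p: at the accessible world 1, 1 forces q but 1 does not force p.
1 lacks atom p, so 1 does not force p.
So the root 0 does not force the formula.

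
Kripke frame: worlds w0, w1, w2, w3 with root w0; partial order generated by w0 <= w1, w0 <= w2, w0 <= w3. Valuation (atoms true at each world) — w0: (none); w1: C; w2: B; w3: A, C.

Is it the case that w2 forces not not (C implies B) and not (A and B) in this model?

Yes

w2 forces not not (C implies B) and not (A and B) since w2 forces both conjuncts.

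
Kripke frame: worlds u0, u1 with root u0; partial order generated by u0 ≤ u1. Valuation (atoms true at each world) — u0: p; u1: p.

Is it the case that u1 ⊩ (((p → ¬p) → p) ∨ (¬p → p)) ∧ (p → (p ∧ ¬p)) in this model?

No

u1 ⊮ (((p → ¬p) → p) ∨ (¬p → p)) ∧ (p → (p ∧ ¬p)) since u1 fails p → (p ∧ ¬p).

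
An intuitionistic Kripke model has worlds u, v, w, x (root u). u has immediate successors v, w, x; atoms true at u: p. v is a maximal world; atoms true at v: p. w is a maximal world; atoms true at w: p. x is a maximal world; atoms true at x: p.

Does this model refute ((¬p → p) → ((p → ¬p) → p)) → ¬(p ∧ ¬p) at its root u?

u ⊩ ((¬p → p) → ((p → ¬p) → p)) → ¬(p ∧ ¬p): every world accessible from u that forces (¬p → p) → ((p → ¬p) → p) (namely u, v, w, x) also forces ¬(p ∧ ¬p).
So the root u forces ((¬p → p) → ((p → ¬p) → p)) → ¬(p ∧ ¬p); the model is not a countermodel.

No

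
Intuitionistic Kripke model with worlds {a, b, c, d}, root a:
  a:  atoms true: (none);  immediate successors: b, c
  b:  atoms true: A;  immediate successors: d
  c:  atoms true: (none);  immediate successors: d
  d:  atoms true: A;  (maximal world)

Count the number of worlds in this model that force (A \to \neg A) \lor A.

a: does not force it — a \nVdash (A \to \neg A) \lor A: neither disjunct is forced at a.
b: forces it.
c: does not force it.
d: forces it.
Worlds forcing the formula: {b, d}.

2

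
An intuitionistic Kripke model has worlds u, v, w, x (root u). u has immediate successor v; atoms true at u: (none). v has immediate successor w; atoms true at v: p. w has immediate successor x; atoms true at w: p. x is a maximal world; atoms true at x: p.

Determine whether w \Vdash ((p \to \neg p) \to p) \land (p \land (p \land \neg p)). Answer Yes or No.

No

w \nVdash ((p \to \neg p) \to p) \land (p \land (p \land \neg p)) since w fails p \land (p \land \neg p).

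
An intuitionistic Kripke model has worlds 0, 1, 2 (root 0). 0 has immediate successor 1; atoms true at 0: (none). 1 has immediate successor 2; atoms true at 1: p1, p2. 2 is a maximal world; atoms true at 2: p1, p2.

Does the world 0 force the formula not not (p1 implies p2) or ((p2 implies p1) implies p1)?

Yes

0 forces not not (p1 implies p2) or ((p2 implies p1) implies p1) via the disjunct not not (p1 implies p2).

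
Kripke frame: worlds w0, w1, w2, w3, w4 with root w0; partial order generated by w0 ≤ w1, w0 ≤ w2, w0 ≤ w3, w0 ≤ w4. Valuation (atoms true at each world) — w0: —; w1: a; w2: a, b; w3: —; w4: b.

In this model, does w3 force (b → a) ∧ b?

No

w3 ⊮ (b → a) ∧ b since w3 fails b.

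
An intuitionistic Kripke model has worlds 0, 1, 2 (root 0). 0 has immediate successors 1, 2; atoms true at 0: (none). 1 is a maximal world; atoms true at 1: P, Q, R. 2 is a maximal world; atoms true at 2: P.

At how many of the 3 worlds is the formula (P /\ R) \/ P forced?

2

0: does not force it — 0 ||-/- (P /\ R) \/ P: neither disjunct is forced at 0.
1: forces it.
2: forces it.
Worlds forcing the formula: {1, 2}.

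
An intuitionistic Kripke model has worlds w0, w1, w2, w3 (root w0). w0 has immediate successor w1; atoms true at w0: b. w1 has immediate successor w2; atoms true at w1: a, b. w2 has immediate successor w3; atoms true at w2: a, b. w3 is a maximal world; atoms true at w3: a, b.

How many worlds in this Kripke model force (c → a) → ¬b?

w0: does not force it — w0 ⊮ (c → a) → ¬b: already at w0 itself, w0 ⊩ c → a but w0 ⊮ ¬b.
w1: does not force it — w1 ⊮ (c → a) → ¬b: already at w1 itself, w1 ⊩ c → a but w1 ⊮ ¬b.
w2: does not force it — w2 ⊮ (c → a) → ¬b: already at w2 itself, w2 ⊩ c → a but w2 ⊮ ¬b.
w3: does not force it.
Worlds forcing the formula: { }.

0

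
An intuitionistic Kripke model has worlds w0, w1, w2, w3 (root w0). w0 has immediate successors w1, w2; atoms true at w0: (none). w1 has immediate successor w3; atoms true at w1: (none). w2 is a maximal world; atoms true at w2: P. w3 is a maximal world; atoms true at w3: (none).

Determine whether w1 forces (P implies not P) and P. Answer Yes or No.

No

w1 does not force (P implies not P) and P since w1 fails P.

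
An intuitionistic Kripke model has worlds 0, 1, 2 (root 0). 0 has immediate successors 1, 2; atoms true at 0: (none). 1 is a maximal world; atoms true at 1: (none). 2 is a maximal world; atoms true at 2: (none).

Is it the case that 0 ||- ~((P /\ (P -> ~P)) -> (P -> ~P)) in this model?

0 ||-/- ~((P /\ (P -> ~P)) -> (P -> ~P)) since 0 is accessible from 0 and 0 ||- (P /\ (P -> ~P)) -> (P -> ~P).
0 ||- (P /\ (P -> ~P)) -> (P -> ~P) vacuously: no world accessible from 0 forces the antecedent P /\ (P -> ~P).

No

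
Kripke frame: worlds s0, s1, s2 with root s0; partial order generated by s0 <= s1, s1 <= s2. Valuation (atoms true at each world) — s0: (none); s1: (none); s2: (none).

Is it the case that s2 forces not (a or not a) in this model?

No

s2 does not force not (a or not a) since s2 is accessible from s2 and s2 forces a or not a.
s2 forces a or not a via the disjunct not a.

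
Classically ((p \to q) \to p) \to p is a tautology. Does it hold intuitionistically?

No

This is Peirce's law, which is not intuitionistically valid.
A Kripke countermodel: worlds a, b; order generated by a \le b; atoms true at each world — a:{}; b:{p}.
a \nVdash ((p \to q) \to p) \to p: already at a itself, a \Vdash (p \to q) \to p but a \nVdash p.
a lacks atom p, so a \nVdash p.
So the root a does not force the formula.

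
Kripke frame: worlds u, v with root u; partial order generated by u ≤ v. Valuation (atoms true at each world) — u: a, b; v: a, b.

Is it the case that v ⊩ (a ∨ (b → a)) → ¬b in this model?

v ⊮ (a ∨ (b → a)) → ¬b: already at v itself, v ⊩ a ∨ (b → a) but v ⊮ ¬b.
v ⊮ ¬b since v is accessible from v and v ⊩ b.

No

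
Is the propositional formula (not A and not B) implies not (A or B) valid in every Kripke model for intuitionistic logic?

This is a constructively valid De Morgan direction (conjunction of negations to negated disjunction), which is intuitionistically derivable.
If both not A and not B hold at a world, no accessible world forces A or forces B, so none forces A or B.

Yes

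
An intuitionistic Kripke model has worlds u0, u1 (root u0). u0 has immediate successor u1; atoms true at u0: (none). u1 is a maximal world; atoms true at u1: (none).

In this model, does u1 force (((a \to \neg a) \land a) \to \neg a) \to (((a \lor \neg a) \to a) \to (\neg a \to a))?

Yes

u1 \Vdash (((a \to \neg a) \land a) \to \neg a) \to (((a \lor \neg a) \to a) \to (\neg a \to a)): every world accessible from u1 that forces ((a \to \neg a) \land a) \to \neg a (namely u1) also forces ((a \lor \neg a) \to a) \to (\neg a \to a).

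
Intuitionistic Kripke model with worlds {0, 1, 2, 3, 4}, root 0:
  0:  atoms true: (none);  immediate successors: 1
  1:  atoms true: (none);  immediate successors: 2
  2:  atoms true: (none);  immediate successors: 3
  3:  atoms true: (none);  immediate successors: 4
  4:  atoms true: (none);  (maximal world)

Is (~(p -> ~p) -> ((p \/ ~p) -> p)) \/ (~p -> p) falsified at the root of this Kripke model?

No

0 ||- (~(p -> ~p) -> ((p \/ ~p) -> p)) \/ (~p -> p) via the disjunct ~(p -> ~p) -> ((p \/ ~p) -> p).
So the root 0 forces (~(p -> ~p) -> ((p \/ ~p) -> p)) \/ (~p -> p); the model is not a countermodel.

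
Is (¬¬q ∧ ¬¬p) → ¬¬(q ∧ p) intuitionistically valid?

Yes

This is the distribution of double negation over conjunction, which is intuitionistically derivable.
Assume ¬¬q, ¬¬p, and ¬(q ∧ p). From q we'd get ¬p (since q ∧ p is refuted), contradicting ¬¬p; so ¬q, contradicting ¬¬q.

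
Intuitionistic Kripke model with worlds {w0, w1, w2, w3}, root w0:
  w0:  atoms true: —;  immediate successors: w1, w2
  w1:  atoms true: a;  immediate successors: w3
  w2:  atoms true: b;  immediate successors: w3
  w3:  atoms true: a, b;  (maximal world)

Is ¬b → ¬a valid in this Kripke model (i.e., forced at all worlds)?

w0 ⊩ ¬b → ¬a vacuously: no world accessible from w0 forces the antecedent ¬b.
Since the root w0 forces ¬b → ¬a and forcing is persistent (monotone upward), every world forces it.

Yes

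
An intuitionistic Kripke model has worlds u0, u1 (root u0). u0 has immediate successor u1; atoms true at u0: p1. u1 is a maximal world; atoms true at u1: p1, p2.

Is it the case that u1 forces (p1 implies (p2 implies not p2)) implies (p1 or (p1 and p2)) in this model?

Yes

u1 forces (p1 implies (p2 implies not p2)) implies (p1 or (p1 and p2)) vacuously: no world accessible from u1 forces the antecedent p1 implies (p2 implies not p2).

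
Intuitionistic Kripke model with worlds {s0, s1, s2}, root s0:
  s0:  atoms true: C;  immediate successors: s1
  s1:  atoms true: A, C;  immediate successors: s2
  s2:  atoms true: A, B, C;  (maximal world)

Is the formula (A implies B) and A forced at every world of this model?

No

Not every world: s0 does not force (A implies B) and A.
s0 does not force (A implies B) and A since s0 fails A implies B.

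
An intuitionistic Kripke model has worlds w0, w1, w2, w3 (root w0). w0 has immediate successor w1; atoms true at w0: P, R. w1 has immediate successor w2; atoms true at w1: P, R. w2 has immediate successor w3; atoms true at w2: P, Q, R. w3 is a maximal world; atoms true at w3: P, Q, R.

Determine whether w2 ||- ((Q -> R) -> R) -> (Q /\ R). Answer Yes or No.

w2 ||- ((Q -> R) -> R) -> (Q /\ R): every world accessible from w2 that forces (Q -> R) -> R (namely w2, w3) also forces Q /\ R.

Yes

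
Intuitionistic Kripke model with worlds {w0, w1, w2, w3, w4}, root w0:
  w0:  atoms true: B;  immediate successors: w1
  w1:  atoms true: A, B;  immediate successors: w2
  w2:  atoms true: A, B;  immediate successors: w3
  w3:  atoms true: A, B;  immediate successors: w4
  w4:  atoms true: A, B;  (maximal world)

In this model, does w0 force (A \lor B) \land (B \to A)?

w0 \nVdash (A \lor B) \land (B \to A) since w0 fails B \to A.

No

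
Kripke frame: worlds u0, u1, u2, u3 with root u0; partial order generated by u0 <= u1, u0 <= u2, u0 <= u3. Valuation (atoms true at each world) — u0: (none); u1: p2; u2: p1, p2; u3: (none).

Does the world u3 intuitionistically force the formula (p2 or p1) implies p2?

Yes

u3 forces (p2 or p1) implies p2 vacuously: no world accessible from u3 forces the antecedent p2 or p1.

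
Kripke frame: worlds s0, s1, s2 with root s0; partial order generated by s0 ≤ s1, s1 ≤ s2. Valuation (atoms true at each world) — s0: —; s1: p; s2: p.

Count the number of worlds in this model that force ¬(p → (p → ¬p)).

3

s0: forces it.
s1: forces it.
s2: forces it.
Worlds forcing the formula: {s0, s1, s2}.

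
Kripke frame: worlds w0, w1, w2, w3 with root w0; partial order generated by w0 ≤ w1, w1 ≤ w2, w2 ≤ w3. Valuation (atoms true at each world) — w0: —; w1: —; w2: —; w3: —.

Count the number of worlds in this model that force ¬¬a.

w0: does not force it — w0 ⊮ ¬¬a since w0 is accessible from w0 and w0 ⊩ ¬a.
w1: does not force it.
w2: does not force it.
w3: does not force it.
Worlds forcing the formula: { }.

0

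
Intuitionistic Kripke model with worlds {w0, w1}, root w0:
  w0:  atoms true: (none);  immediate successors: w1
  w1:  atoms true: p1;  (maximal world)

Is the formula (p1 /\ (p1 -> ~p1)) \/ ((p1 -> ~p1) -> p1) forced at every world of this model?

Yes

w0 ||- (p1 /\ (p1 -> ~p1)) \/ ((p1 -> ~p1) -> p1) via the disjunct (p1 -> ~p1) -> p1.
Since the root w0 forces (p1 /\ (p1 -> ~p1)) \/ ((p1 -> ~p1) -> p1) and forcing is persistent (monotone upward), every world forces it.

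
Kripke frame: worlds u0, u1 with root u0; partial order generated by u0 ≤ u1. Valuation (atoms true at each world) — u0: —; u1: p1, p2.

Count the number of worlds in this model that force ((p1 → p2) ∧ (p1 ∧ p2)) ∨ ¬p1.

u0: does not force it — u0 ⊮ ((p1 → p2) ∧ (p1 ∧ p2)) ∨ ¬p1: neither disjunct is forced at u0.
u1: forces it.
Worlds forcing the formula: {u1}.

1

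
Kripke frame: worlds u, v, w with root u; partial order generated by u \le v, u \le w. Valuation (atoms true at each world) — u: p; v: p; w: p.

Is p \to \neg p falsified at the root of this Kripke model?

Yes

u \nVdash p \to \neg p: already at u itself, u \Vdash p but u \nVdash \neg p.
u \nVdash \neg p since u is accessible from u and u \Vdash p.
So the root u does not force p \to \neg p; the model is a countermodel.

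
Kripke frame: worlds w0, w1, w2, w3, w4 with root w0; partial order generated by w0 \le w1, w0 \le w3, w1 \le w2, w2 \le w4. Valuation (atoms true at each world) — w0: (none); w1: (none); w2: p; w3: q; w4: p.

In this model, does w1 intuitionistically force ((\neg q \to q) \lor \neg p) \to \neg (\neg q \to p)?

Yes

w1 \Vdash ((\neg q \to q) \lor \neg p) \to \neg (\neg q \to p) vacuously: no world accessible from w1 forces the antecedent (\neg q \to q) \lor \neg p.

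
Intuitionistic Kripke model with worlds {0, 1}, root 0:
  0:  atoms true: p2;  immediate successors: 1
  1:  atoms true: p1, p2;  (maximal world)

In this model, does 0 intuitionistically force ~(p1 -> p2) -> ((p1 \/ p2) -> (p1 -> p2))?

Yes

0 ||- ~(p1 -> p2) -> ((p1 \/ p2) -> (p1 -> p2)) vacuously: no world accessible from 0 forces the antecedent ~(p1 -> p2).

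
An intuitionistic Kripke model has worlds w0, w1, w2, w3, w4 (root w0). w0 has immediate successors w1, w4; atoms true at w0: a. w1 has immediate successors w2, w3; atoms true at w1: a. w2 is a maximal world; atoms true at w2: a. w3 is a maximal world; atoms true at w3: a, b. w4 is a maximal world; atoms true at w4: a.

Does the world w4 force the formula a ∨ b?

Yes

w4 ⊩ a ∨ b via the disjunct a.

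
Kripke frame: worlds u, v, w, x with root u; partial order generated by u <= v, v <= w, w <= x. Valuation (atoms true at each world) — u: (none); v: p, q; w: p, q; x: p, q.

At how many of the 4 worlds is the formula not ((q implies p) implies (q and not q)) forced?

4

u: forces it.
v: forces it.
w: forces it.
x: forces it.
Worlds forcing the formula: {u, v, w, x}.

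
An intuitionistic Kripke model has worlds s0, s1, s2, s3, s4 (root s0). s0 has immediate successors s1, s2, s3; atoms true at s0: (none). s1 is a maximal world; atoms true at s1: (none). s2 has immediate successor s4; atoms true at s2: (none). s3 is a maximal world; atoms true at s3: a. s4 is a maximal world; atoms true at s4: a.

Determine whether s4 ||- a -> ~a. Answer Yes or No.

No

s4 ||-/- a -> ~a: already at s4 itself, s4 ||- a but s4 ||-/- ~a.
s4 ||-/- ~a since s4 is accessible from s4 and s4 ||- a.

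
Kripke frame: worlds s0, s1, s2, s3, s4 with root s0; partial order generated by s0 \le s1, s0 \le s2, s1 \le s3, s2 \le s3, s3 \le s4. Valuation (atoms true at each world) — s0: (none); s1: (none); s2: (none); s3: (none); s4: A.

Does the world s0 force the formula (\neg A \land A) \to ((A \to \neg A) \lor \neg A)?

s0 \Vdash (\neg A \land A) \to ((A \to \neg A) \lor \neg A) vacuously: no world accessible from s0 forces the antecedent \neg A \land A.

Yes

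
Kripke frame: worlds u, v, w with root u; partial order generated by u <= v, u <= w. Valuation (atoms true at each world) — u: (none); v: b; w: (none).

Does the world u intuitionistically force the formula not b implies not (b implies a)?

No

u does not force not b implies not (b implies a): at the accessible world w, w forces not b but w does not force not (b implies a).
w does not force not (b implies a) since w is accessible from w and w forces b implies a.
w forces b implies a vacuously: no world accessible from w forces the antecedent b.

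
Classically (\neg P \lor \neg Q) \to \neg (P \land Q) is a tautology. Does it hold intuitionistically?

Yes

This is a constructively valid De Morgan direction (disjunction of negations to negated conjunction), which is intuitionistically derivable.
If \neg P holds at a world then no accessible world forces P, hence none forces P \land Q; likewise for \neg Q.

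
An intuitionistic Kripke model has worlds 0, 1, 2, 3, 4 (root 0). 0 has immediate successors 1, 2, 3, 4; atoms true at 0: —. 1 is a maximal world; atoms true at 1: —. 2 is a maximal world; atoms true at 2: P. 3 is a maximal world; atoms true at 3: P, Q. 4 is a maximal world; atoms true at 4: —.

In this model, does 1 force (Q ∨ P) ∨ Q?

No

1 ⊮ (Q ∨ P) ∨ Q: neither disjunct is forced at 1.
1 ⊮ Q ∨ P: neither disjunct is forced at 1.
1 lacks atom Q, so 1 ⊮ Q.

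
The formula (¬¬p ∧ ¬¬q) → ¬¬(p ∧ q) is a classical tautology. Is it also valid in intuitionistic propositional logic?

This is the distribution of double negation over conjunction, which is intuitionistically derivable.
Assume ¬¬p, ¬¬q, and ¬(p ∧ q). From p we'd get ¬q (since p ∧ q is refuted), contradicting ¬¬q; so ¬p, contradicting ¬¬p.

Yes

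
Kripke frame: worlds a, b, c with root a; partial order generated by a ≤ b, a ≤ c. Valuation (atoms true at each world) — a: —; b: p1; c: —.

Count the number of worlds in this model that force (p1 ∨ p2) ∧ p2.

a: does not force it — a ⊮ (p1 ∨ p2) ∧ p2 since a fails p1 ∨ p2.
b: does not force it.
c: does not force it.
Worlds forcing the formula: { }.

0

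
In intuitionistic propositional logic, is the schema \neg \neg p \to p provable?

No

This is double-negation elimination, which is not intuitionistically valid.
A Kripke countermodel: worlds a, b; order generated by a \le b; atoms true at each world — a:{}; b:{p}.
a \nVdash \neg \neg p \to p: already at a itself, a \Vdash \neg \neg p but a \nVdash p.
a lacks atom p, so a \nVdash p.
So the root a does not force the formula.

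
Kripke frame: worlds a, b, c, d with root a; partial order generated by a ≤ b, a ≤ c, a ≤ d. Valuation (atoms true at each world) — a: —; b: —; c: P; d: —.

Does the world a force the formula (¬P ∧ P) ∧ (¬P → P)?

No

a ⊮ (¬P ∧ P) ∧ (¬P → P) since a fails ¬P ∧ P.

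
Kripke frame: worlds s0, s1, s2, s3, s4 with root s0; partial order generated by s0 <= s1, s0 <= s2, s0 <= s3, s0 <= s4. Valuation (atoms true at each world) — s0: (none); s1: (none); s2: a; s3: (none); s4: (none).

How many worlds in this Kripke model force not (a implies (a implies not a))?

s0: does not force it — s0 does not force not (a implies (a implies not a)) since s1 is accessible from s0 and s1 forces a implies (a implies not a).
s1: does not force it — s1 does not force not (a implies (a implies not a)) since s1 is accessible from s1 and s1 forces a implies (a implies not a).
s2: forces it.
s3: does not force it.
s4: does not force it.
Worlds forcing the formula: {s2}.

1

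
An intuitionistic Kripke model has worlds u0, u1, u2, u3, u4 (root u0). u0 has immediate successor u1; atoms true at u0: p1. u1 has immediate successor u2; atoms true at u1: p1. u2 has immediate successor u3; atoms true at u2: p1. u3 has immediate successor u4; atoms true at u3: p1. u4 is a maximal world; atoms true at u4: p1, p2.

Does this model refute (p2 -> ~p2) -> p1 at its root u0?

No

u0 ||- (p2 -> ~p2) -> p1 vacuously: no world accessible from u0 forces the antecedent p2 -> ~p2.
So the root u0 forces (p2 -> ~p2) -> p1; the model is not a countermodel.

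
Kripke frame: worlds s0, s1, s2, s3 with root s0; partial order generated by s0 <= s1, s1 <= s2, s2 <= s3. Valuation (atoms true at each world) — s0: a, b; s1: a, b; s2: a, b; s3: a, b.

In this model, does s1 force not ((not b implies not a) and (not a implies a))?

No

s1 does not force not ((not b implies not a) and (not a implies a)) since s1 is accessible from s1 and s1 forces (not b implies not a) and (not a implies a).
s1 forces (not b implies not a) and (not a implies a) since s1 forces both conjuncts.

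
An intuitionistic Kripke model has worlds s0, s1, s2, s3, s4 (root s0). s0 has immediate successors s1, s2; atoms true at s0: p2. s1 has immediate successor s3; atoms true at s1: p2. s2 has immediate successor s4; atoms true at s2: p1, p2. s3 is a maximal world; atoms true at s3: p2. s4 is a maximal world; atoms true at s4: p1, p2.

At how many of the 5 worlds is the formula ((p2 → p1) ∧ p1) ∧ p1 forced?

2

s0: does not force it — s0 ⊮ ((p2 → p1) ∧ p1) ∧ p1 since s0 fails (p2 → p1) ∧ p1.
s1: does not force it — s1 ⊮ ((p2 → p1) ∧ p1) ∧ p1 since s1 fails (p2 → p1) ∧ p1.
s2: forces it.
s3: does not force it — s3 ⊮ ((p2 → p1) ∧ p1) ∧ p1 since s3 fails (p2 → p1) ∧ p1.
s4: forces it.
Worlds forcing the formula: {s2, s4}.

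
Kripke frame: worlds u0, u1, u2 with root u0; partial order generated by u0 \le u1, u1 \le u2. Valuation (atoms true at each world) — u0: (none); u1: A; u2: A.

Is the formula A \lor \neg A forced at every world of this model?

No

Not every world: u0 \nVdash A \lor \neg A.
u0 \nVdash A \lor \neg A: neither disjunct is forced at u0.
u0 lacks atom A, so u0 \nVdash A.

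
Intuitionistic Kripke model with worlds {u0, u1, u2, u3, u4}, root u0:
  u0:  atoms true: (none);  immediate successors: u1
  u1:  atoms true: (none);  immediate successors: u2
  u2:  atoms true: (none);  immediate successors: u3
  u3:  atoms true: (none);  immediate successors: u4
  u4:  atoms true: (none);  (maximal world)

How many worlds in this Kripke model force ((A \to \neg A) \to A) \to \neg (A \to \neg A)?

5

u0: forces it.
u1: forces it.
u2: forces it.
u3: forces it.
u4: forces it.
Worlds forcing the formula: {u0, u1, u2, u3, u4}.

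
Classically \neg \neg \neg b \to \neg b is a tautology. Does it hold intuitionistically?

This is triple-negation reduction, which is intuitionistically derivable.
Assume \neg \neg \neg b and suppose b. Then \neg \neg b (double-negation introduction), contradicting \neg \neg \neg b. So \neg b.

Yes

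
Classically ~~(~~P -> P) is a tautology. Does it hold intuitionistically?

This is the double negation of double-negation elimination, which is intuitionistically derivable.
By Glivenko's theorem the double negation of any classical propositional tautology is intuitionistically provable; ~~P -> P is classically a tautology.

Yes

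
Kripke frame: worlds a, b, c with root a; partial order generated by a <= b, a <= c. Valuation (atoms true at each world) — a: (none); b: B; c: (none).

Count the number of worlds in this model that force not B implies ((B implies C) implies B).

1

a: does not force it — a does not force not B implies ((B implies C) implies B): at the accessible world c, c forces not B but c does not force (B implies C) implies B.
b: forces it.
c: does not force it — c does not force not B implies ((B implies C) implies B): already at c itself, c forces not B but c does not force (B implies C) implies B.
Worlds forcing the formula: {b}.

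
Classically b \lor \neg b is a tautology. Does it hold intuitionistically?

No

This is the law of excluded middle, which is not intuitionistically valid.
A Kripke countermodel: worlds u0, u1; order generated by u0 \le u1; atoms true at each world — u0:{}; u1:{b}.
u0 \nVdash b \lor \neg b: neither disjunct is forced at u0.
u0 lacks atom b, so u0 \nVdash b.
So the root u0 does not force the formula.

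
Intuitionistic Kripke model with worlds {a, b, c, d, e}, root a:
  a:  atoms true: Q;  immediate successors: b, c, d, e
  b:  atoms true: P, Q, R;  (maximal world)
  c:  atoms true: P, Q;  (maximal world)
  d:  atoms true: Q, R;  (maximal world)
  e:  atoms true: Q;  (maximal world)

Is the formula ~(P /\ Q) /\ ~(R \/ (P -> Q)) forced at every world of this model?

No

Not every world: a ||-/- ~(P /\ Q) /\ ~(R \/ (P -> Q)).
a ||-/- ~(P /\ Q) /\ ~(R \/ (P -> Q)) since a fails ~(P /\ Q).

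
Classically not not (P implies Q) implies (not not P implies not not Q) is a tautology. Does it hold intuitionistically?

Yes

This is the distribution of double negation over implication, which is intuitionistically derivable.
Assume not not (P implies Q) and not not P; suppose not Q. Then P implies Q would give not P (by contraposition), contradicting not not P; so not (P implies Q), contradicting not not (P implies Q). Hence not not Q.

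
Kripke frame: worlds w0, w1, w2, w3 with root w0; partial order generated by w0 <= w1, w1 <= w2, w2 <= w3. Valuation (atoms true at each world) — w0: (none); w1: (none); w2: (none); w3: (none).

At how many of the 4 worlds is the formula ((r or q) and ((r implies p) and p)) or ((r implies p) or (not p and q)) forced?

4

w0: forces it.
w1: forces it.
w2: forces it.
w3: forces it.
Worlds forcing the formula: {w0, w1, w2, w3}.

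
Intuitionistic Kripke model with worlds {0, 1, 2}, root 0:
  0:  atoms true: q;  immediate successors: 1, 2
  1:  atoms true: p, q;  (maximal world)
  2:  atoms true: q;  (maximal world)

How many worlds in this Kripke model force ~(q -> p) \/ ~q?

0: does not force it — 0 ||-/- ~(q -> p) \/ ~q: neither disjunct is forced at 0.
1: does not force it.
2: forces it.
Worlds forcing the formula: {2}.

1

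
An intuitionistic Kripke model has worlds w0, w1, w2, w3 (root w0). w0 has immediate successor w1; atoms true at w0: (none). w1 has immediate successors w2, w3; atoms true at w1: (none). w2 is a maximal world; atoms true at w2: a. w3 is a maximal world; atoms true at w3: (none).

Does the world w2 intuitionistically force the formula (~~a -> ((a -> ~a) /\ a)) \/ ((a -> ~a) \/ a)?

w2 ||- (~~a -> ((a -> ~a) /\ a)) \/ ((a -> ~a) \/ a) via the disjunct (a -> ~a) \/ a.

Yes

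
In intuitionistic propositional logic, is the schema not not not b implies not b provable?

Yes

This is triple-negation reduction, which is intuitionistically derivable.
Assume not not not b and suppose b. Then not not b (double-negation introduction), contradicting not not not b. So not b.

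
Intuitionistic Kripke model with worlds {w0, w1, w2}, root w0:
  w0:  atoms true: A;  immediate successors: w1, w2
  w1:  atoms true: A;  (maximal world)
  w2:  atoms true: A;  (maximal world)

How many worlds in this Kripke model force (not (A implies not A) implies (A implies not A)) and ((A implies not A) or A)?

w0: does not force it — w0 does not force (not (A implies not A) implies (A implies not A)) and ((A implies not A) or A) since w0 fails not (A implies not A) implies (A implies not A).
w1: does not force it — w1 does not force (not (A implies not A) implies (A implies not A)) and ((A implies not A) or A) since w1 fails not (A implies not A) implies (A implies not A).
w2: does not force it — w2 does not force (not (A implies not A) implies (A implies not A)) and ((A implies not A) or A) since w2 fails not (A implies not A) implies (A implies not A).
Worlds forcing the formula: { }.

0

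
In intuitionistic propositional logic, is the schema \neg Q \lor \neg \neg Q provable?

No

This is the weak law of excluded middle, which is not intuitionistically valid.
A Kripke countermodel: worlds u, v, w; order generated by u \le v, u \le w; atoms true at each world — u:{}; v:{Q}; w:{}.
u \nVdash \neg Q \lor \neg \neg Q: neither disjunct is forced at u.
u \nVdash \neg Q since v is accessible from u and v \Vdash Q.
So the root u does not force the formula.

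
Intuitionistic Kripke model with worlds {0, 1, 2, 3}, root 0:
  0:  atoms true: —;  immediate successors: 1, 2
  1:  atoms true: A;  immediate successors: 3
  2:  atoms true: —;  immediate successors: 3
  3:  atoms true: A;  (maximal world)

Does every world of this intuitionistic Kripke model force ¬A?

No

Not every world: 0 ⊮ ¬A.
0 ⊮ ¬A since 1 is accessible from 0 and 1 ⊩ A.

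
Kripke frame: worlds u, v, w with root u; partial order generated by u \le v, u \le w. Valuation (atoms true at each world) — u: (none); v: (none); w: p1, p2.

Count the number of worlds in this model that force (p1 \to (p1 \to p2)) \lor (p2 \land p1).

u: forces it.
v: forces it.
w: forces it.
Worlds forcing the formula: {u, v, w}.

3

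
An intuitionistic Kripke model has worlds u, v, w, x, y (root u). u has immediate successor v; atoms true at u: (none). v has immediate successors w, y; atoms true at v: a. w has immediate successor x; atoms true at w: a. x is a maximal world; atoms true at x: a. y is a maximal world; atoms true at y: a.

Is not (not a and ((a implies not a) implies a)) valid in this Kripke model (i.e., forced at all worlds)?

Yes

u forces not (not a and ((a implies not a) implies a)): no world accessible from u forces not a and ((a implies not a) implies a).
Since the root u forces not (not a and ((a implies not a) implies a)) and forcing is persistent (monotone upward), every world forces it.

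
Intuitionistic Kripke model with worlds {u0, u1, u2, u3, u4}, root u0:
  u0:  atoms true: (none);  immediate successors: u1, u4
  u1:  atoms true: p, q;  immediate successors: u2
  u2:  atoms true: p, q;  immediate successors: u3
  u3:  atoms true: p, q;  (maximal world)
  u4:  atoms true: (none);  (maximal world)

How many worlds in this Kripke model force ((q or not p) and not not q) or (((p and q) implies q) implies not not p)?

u0: does not force it — u0 does not force ((q or not p) and not not q) or (((p and q) implies q) implies not not p): neither disjunct is forced at u0.
u1: forces it.
u2: forces it.
u3: forces it.
u4: does not force it — u4 does not force ((q or not p) and not not q) or (((p and q) implies q) implies not not p): neither disjunct is forced at u4.
Worlds forcing the formula: {u1, u2, u3}.

3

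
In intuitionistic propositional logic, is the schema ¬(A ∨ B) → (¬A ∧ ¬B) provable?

This is a constructively valid De Morgan direction (negated disjunction to conjunction of negations), which is intuitionistically derivable.
From ¬(A ∨ B): if A held then A ∨ B would, contradiction — so ¬A; similarly ¬B.

Yes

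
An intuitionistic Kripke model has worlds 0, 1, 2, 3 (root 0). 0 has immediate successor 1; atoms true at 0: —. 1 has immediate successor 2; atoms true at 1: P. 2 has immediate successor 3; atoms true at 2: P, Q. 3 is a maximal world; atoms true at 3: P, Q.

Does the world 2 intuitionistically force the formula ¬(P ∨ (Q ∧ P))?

2 ⊮ ¬(P ∨ (Q ∧ P)) since 2 is accessible from 2 and 2 ⊩ P ∨ (Q ∧ P).
2 ⊩ P ∨ (Q ∧ P) via the disjunct P.

No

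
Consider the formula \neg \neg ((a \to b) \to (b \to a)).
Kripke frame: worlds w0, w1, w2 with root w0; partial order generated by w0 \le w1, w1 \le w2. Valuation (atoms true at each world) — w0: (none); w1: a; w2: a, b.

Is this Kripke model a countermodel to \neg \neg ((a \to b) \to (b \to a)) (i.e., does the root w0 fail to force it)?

w0 \Vdash \neg \neg ((a \to b) \to (b \to a)): no world accessible from w0 forces \neg ((a \to b) \to (b \to a)).
So the root w0 forces \neg \neg ((a \to b) \to (b \to a)); the model is not a countermodel.

No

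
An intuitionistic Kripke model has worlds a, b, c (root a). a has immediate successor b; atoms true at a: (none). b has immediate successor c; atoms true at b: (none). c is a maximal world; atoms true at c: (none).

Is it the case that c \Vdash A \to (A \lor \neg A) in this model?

Yes

c \Vdash A \to (A \lor \neg A) vacuously: no world accessible from c forces the antecedent A.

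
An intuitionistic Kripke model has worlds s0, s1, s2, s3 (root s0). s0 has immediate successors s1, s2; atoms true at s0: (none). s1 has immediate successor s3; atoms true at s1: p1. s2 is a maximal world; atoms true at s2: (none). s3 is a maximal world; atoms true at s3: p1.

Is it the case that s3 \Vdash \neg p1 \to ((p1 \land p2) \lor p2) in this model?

Yes

s3 \Vdash \neg p1 \to ((p1 \land p2) \lor p2) vacuously: no world accessible from s3 forces the antecedent \neg p1.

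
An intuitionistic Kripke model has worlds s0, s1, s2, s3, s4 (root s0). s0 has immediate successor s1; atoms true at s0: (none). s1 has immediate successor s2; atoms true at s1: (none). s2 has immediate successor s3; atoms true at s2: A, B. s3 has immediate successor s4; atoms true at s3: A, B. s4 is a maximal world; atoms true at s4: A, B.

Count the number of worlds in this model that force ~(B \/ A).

0

s0: does not force it — s0 ||-/- ~(B \/ A) since s2 is accessible from s0 and s2 ||- B \/ A.
s1: does not force it — s1 ||-/- ~(B \/ A) since s2 is accessible from s1 and s2 ||- B \/ A.
s2: does not force it — s2 ||-/- ~(B \/ A) since s2 is accessible from s2 and s2 ||- B \/ A.
s3: does not force it.
s4: does not force it.
Worlds forcing the formula: { }.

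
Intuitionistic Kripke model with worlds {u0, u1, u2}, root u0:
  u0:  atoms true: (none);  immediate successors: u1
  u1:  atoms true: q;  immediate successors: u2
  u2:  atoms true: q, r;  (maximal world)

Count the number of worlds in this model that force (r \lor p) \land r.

1

u0: does not force it — u0 \nVdash (r \lor p) \land r since u0 fails r \lor p.
u1: does not force it — u1 \nVdash (r \lor p) \land r since u1 fails r \lor p.
u2: forces it.
Worlds forcing the formula: {u2}.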